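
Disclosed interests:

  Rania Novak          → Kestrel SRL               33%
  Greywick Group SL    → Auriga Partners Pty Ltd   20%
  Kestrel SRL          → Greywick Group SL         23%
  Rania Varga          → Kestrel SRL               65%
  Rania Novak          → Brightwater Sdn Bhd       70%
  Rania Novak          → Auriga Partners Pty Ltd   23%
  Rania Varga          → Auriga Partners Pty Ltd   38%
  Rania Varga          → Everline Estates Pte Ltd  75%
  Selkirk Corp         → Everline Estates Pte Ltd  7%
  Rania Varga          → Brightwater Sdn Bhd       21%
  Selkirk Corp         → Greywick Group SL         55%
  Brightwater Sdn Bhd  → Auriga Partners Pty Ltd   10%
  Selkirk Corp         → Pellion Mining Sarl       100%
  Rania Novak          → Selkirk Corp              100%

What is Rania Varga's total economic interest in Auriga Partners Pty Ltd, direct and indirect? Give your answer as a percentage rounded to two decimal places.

43.09%

Rania Varga reaches Auriga along 3 paths.
Via Kestrel → Greywick: 65% × 23% × 20% = 2.99%.
Direct stake: 38% = 38%.
Via Brightwater: 21% × 10% = 2.1%.
Total: 2.99% + 38% + 2.1% = 43.09%.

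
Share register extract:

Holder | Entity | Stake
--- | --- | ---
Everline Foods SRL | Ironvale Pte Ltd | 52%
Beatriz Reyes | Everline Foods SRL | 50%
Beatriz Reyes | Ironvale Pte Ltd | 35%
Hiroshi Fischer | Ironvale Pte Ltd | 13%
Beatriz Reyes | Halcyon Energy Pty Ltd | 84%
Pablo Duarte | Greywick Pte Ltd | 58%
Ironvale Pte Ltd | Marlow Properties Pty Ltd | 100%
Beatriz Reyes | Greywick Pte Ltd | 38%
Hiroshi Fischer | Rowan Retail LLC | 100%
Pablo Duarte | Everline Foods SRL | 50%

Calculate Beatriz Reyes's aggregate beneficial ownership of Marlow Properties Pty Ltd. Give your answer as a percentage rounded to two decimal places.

Beatriz reaches Marlow along 2 paths.
Via Ironvale: 35% × 100% = 35%.
Via Everline → Ironvale: 50% × 52% × 100% = 26%.
Total: 35% + 26% = 61%.
Rounded: 61.00%.

61.00%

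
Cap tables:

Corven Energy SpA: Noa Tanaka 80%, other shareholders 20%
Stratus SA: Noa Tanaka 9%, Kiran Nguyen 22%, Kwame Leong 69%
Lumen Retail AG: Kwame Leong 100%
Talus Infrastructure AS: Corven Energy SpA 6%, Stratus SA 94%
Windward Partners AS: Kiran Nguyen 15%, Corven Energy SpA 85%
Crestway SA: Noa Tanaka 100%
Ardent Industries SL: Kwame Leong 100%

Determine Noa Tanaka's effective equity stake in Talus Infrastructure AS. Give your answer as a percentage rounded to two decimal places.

Noa reaches Talus along 2 paths.
Via Corven: 80% × 6% = 4.8%.
Via Stratus: 9% × 94% = 8.46%.
Total: 4.8% + 8.46% = 13.26%.

13.26%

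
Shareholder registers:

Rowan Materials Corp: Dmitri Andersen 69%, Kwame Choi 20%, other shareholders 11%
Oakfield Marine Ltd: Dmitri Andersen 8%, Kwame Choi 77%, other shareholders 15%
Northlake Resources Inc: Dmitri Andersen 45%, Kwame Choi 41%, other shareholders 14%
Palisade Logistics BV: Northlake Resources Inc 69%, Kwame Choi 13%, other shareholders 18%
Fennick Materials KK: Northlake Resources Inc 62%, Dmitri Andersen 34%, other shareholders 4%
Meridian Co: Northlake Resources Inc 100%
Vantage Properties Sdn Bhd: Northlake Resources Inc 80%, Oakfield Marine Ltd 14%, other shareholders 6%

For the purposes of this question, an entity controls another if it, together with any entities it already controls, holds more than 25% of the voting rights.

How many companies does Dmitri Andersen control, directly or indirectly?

Dmitri holds 69% of Rowan, so Dmitri controls Rowan.
Dmitri holds 45% of Northlake, so Dmitri controls Northlake.
Northlake holds 69% of Palisade, so Dmitri controls Palisade.
Northlake and Dmitri together hold 62% + 34% = 96% of Fennick, so Dmitri controls Fennick.
Northlake holds 100% of Meridian, so Dmitri controls Meridian.
Northlake holds 80% of Vantage, so Dmitri controls Vantage.
No other company's threshold is met.
Dmitri controls 6 companies.

6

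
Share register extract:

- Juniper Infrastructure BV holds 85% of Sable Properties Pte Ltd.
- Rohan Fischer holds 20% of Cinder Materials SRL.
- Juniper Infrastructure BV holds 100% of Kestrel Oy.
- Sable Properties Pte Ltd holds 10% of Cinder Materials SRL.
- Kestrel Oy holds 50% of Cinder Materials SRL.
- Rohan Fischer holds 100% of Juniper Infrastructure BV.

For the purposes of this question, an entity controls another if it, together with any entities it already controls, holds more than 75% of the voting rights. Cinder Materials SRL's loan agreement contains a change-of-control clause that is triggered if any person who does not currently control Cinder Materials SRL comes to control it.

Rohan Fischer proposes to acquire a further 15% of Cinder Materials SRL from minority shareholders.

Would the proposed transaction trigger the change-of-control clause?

No

The purchase changes only Rohan's holdings, so Rohan is the only person who could newly come to control Cinder.
Rohan holds 100% of Juniper, so Rohan controls Juniper.
Juniper holds 85% of Sable, so Rohan controls Sable.
Juniper holds 100% of Kestrel, so Rohan controls Kestrel.
Rohan and Kestrel and Sable together hold 20% + 50% + 10% = 80% of Cinder, so Rohan controls Cinder.
So Rohan already controls Cinder before the transaction.
After the purchase, Rohan's direct stake in Cinder rises to 20% + 15% = 35%.
Rohan controlled Cinder already, so this is not a new person acquiring control; every other person's position is unchanged or reduced.
No new person acquires control, so the clause is not triggered.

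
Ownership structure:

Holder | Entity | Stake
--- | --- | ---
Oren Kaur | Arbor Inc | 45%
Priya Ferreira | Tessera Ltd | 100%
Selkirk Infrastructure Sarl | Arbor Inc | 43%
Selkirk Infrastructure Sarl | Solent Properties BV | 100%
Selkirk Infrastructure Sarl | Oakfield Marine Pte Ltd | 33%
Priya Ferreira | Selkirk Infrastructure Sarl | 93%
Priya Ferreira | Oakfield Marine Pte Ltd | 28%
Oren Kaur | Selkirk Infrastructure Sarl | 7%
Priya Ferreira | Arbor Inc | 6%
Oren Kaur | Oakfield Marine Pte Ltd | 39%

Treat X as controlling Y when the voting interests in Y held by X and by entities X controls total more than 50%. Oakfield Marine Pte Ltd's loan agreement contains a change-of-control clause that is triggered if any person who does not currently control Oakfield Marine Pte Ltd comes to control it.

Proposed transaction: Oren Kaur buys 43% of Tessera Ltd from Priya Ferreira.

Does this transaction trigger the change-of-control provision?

No

The purchase adds only to Oren's holdings (Priya's stake shrinks), so Oren is the only person who could newly come to control Oakfield.
Oren's largest direct stake is 45% in Arbor, which does not meet the threshold, so Oren controls no company.
In Oakfield, Oren's side holds only 39%, not > 50%.
So before the transaction, Oren does not control Oakfield.
After the purchase, Oren holds 43% of Tessera directly, and Priya's stake falls to 57%.
Oren's side now holds 43% of Tessera, not > 50%, so Oren still does not control Tessera.
After the transaction, Oren's side holds 39% of Oakfield, not > 50%, so Oren still does not control Oakfield.
No new person acquires control, so the clause is not triggered.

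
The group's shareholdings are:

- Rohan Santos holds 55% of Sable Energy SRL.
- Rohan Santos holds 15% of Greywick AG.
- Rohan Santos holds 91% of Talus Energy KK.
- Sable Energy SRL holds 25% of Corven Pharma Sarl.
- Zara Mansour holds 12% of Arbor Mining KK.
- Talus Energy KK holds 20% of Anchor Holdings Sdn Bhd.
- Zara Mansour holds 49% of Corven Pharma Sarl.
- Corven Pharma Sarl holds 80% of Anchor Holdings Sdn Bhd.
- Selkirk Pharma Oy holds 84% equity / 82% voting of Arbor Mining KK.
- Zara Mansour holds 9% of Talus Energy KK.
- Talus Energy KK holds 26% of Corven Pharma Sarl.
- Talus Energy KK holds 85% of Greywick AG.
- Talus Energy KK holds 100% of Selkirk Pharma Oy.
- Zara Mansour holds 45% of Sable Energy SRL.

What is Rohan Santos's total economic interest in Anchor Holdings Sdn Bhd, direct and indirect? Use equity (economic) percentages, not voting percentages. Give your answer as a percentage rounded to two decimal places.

Rohan reaches Anchor along 3 paths.
Via Talus: 91% × 20% = 18.2%.
Via Talus → Corven: 91% × 26% × 80% = 18.928%.
Via Sable → Corven: 55% × 25% × 80% = 11%.
Total: 18.2% + 18.928% + 11% = 48.128%.
Rounded: 48.13%.

48.13%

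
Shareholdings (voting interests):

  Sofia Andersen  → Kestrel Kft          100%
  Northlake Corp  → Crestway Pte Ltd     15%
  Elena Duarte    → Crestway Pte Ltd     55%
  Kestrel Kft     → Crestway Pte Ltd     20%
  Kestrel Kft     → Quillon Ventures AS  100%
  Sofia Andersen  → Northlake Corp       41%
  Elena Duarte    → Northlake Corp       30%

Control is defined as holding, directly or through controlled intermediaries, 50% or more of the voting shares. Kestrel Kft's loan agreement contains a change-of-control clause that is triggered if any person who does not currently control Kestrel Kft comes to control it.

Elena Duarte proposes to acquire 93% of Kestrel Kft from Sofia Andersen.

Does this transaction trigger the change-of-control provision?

The purchase adds only to Elena's holdings (Sofia's stake shrinks), so Elena is the only person who could newly come to control Kestrel.
Elena holds 55% of Crestway, so Elena controls Crestway.
Neither Elena nor any entity Elena controls holds any voting interest in Kestrel.
So before the transaction, Elena does not control Kestrel.
After the purchase, Elena holds 93% of Kestrel directly, and Sofia's stake falls to 7%.
Elena holds 93% of Kestrel, so Elena controls Kestrel.
Elena did not control Kestrel before and does after, so the clause is triggered.

Yes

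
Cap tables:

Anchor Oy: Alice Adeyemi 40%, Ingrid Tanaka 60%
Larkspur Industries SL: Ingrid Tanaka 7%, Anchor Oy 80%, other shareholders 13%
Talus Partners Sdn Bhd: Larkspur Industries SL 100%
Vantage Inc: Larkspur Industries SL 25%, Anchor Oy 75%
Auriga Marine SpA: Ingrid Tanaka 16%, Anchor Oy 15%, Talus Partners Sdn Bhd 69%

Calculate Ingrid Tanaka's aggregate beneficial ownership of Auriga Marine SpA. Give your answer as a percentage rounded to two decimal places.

62.95%

Ingrid reaches Auriga along 4 paths.
Direct stake: 16% = 16%.
Via Anchor: 60% × 15% = 9%.
Via Larkspur → Talus: 7% × 100% × 69% = 4.83%.
Via Anchor → Larkspur → Talus: 60% × 80% × 100% × 69% = 33.12%.
Total: 16% + 9% + 4.83% + 33.12% = 62.95%.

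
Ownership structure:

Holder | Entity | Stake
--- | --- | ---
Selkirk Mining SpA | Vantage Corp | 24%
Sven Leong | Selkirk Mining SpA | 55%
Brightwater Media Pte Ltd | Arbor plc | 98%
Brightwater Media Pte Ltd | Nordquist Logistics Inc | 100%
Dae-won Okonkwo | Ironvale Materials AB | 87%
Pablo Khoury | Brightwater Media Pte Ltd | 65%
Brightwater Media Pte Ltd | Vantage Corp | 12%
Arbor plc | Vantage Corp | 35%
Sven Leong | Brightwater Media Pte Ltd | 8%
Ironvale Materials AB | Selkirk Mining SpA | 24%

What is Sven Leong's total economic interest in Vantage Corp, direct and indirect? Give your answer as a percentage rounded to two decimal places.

16.90%

Sven reaches Vantage along 3 paths.
Via Selkirk: 55% × 24% = 13.2%.
Via Brightwater → Arbor: 8% × 98% × 35% = 2.744%.
Via Brightwater: 8% × 12% = 0.96%.
Total: 13.2% + 2.744% + 0.96% = 16.904%.
Rounded: 16.90%.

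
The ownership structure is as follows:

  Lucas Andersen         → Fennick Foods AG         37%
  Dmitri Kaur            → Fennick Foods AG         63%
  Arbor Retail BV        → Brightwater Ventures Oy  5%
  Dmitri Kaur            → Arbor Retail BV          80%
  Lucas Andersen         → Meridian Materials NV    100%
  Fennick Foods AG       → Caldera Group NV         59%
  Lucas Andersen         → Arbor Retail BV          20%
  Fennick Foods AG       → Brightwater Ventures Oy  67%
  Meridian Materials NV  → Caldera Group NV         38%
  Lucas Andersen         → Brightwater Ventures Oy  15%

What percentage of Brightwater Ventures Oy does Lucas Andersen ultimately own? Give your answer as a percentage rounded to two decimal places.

Lucas reaches Brightwater along 3 paths.
Via Arbor: 20% × 5% = 1%.
Direct stake: 15% = 15%.
Via Fennick: 37% × 67% = 24.79%.
Total: 1% + 15% + 24.79% = 40.79%.

40.79%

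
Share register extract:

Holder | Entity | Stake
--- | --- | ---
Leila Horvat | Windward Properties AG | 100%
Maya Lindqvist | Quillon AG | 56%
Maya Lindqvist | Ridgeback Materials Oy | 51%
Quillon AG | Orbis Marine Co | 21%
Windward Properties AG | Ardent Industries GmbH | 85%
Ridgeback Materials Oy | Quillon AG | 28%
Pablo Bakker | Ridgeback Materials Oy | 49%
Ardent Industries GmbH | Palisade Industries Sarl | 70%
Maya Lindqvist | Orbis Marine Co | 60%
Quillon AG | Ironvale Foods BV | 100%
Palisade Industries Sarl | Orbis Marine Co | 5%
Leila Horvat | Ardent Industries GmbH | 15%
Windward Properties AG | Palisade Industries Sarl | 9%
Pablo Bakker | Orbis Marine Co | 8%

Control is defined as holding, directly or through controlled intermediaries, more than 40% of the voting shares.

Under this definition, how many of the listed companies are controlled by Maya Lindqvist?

Maya holds 51% of Ridgeback, so Maya controls Ridgeback.
Ridgeback and Maya together hold 28% + 56% = 84% of Quillon, so Maya controls Quillon.
Maya and Quillon together hold 60% + 21% = 81% of Orbis, so Maya controls Orbis.
Quillon holds 100% of Ironvale, so Maya controls Ironvale.
No other company's threshold is met.
Maya controls 4 companies.

4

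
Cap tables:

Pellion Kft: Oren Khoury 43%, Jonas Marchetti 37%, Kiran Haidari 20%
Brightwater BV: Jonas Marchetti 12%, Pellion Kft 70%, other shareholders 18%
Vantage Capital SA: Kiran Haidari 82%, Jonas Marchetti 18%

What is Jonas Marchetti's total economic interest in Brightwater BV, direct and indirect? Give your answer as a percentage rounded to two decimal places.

37.90%

Jonas reaches Brightwater along 2 paths.
Direct stake: 12% = 12%.
Via Pellion: 37% × 70% = 25.9%.
Total: 12% + 25.9% = 37.9%.
Rounded: 37.90%.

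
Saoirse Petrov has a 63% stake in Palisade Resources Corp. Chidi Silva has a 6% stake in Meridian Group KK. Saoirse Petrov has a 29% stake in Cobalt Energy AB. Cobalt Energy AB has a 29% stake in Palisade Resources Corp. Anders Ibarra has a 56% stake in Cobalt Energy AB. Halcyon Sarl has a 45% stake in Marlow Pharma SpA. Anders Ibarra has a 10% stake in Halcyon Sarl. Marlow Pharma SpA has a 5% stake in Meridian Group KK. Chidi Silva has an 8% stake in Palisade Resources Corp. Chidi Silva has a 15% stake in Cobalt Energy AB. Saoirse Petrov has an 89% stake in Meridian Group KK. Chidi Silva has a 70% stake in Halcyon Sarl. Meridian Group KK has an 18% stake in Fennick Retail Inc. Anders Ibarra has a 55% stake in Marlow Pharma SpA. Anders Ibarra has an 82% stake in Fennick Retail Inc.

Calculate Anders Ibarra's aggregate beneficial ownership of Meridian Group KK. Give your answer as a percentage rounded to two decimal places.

Anders reaches Meridian along 2 paths.
Via Marlow: 55% × 5% = 2.75%.
Via Halcyon → Marlow: 10% × 45% × 5% = 0.225%.
Total: 2.75% + 0.225% = 2.975%.
Rounded: 2.98%.

2.98%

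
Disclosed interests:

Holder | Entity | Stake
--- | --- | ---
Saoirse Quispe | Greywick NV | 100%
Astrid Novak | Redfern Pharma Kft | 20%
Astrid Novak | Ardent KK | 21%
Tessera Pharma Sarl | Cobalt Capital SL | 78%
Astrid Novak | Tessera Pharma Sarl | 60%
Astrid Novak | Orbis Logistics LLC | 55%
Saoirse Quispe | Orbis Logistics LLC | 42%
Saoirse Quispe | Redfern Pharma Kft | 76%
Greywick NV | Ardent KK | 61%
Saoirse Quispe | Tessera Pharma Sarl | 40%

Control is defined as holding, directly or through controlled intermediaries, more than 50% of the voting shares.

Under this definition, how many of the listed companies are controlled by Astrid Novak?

Astrid holds 55% of Orbis, so Astrid controls Orbis.
Astrid holds 60% of Tessera, so Astrid controls Tessera.
Tessera holds 78% of Cobalt, so Astrid controls Cobalt.
No other company's threshold is met.
Astrid controls 3 companies.

3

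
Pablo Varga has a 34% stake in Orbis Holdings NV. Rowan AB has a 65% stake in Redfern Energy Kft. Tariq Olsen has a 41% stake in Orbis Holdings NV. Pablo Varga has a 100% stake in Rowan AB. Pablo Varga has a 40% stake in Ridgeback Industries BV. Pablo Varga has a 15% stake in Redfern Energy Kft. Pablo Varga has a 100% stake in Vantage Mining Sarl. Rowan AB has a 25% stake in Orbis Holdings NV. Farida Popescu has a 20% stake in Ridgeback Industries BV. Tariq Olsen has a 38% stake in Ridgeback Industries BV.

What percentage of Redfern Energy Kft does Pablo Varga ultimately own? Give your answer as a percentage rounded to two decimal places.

80.00%

Pablo reaches Redfern along 2 paths.
Direct stake: 15% = 15%.
Via Rowan: 100% × 65% = 65%.
Total: 15% + 65% = 80%.
Rounded: 80.00%.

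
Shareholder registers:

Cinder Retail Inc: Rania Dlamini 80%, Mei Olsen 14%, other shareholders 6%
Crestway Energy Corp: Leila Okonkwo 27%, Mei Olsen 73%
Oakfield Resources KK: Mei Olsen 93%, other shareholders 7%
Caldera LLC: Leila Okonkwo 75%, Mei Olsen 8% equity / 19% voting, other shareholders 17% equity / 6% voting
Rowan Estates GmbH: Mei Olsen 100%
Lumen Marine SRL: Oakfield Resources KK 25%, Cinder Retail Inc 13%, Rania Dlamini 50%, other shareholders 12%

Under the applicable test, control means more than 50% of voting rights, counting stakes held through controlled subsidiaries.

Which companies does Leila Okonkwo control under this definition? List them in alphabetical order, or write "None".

Leila holds 75% of Caldera, so Leila controls Caldera.
No other company's threshold is met.

Caldera LLC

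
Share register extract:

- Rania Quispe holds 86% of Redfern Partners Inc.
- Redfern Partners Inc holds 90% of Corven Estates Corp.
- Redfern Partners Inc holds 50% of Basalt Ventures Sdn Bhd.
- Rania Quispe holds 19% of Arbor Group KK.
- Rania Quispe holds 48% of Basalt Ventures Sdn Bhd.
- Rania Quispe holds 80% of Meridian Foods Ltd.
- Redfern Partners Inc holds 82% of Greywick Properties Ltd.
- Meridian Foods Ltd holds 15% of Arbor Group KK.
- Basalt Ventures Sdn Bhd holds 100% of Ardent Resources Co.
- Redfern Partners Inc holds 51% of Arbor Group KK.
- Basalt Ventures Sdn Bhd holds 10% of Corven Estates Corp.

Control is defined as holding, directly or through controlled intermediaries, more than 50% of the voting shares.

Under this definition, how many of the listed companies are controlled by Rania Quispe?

Rania holds 86% of Redfern, so Rania controls Redfern.
Rania holds 80% of Meridian, so Rania controls Meridian.
Redfern and Rania together hold 50% + 48% = 98% of Basalt, so Rania controls Basalt.
Rania and Meridian and Redfern together hold 19% + 15% + 51% = 85% of Arbor, so Rania controls Arbor.
Redfern and Basalt together hold 90% + 10% = 100% of Corven, so Rania controls Corven.
Basalt holds 100% of Ardent, so Rania controls Ardent.
Redfern holds 82% of Greywick, so Rania controls Greywick.
Rania controls 7 companies.

7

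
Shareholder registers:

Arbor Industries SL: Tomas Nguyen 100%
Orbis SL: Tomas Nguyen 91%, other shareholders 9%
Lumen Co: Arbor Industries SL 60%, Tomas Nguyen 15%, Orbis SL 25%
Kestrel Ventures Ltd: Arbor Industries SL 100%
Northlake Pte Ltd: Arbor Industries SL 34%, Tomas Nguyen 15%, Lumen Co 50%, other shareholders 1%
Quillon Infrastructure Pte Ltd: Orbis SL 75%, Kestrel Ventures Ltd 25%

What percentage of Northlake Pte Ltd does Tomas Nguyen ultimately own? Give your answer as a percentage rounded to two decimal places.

97.88%

Tomas reaches Northlake along 5 paths.
Via Arbor: 100% × 34% = 34%.
Direct stake: 15% = 15%.
Via Arbor → Lumen: 100% × 60% × 50% = 30%.
Via Lumen: 15% × 50% = 7.5%.
Via Orbis → Lumen: 91% × 25% × 50% = 11.375%.
Total: 34% + 15% + 30% + 7.5% + 11.375% = 97.875%.
Rounded: 97.88%.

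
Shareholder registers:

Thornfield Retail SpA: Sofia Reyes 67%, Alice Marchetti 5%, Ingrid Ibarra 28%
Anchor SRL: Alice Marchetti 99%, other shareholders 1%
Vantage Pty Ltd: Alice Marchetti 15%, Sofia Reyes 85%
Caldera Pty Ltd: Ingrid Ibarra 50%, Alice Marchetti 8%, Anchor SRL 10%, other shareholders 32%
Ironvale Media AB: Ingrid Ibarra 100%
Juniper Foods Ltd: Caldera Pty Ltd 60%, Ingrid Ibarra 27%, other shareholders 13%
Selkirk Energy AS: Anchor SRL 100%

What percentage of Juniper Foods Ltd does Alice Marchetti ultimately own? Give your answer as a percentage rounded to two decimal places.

Alice reaches Juniper along 2 paths.
Via Caldera: 8% × 60% = 4.8%.
Via Anchor → Caldera: 99% × 10% × 60% = 5.94%.
Total: 4.8% + 5.94% = 10.74%.

10.74%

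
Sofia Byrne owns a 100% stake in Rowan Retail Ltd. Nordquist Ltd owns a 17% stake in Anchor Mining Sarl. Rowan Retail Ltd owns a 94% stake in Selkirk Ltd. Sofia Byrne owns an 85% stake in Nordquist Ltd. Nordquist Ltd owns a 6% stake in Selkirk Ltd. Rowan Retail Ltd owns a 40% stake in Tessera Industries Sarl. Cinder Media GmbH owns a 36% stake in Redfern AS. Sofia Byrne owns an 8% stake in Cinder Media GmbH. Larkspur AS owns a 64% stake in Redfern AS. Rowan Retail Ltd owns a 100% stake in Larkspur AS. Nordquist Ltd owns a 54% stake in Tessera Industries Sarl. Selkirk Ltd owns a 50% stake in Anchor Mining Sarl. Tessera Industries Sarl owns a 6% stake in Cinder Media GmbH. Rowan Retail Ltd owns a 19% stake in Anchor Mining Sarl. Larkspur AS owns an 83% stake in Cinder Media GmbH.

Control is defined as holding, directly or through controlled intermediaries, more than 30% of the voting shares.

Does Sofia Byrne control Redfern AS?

Yes

Sofia holds 100% of Rowan, so Sofia controls Rowan.
Rowan holds 100% of Larkspur, so Sofia controls Larkspur.
Sofia holds 85% of Nordquist, so Sofia controls Nordquist.
Rowan and Nordquist together hold 40% + 54% = 94% of Tessera, so Sofia controls Tessera.
Larkspur and Tessera and Sofia together hold 83% + 6% + 8% = 97% of Cinder, so Sofia controls Cinder.
Cinder and Larkspur together hold 36% + 64% = 100% of Redfern, so Sofia controls Redfern.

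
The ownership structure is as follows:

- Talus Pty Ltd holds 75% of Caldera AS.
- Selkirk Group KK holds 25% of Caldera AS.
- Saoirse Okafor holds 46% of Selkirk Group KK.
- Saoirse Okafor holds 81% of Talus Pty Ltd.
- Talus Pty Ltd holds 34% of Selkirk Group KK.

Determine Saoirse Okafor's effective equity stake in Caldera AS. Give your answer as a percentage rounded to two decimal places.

79.14%

Saoirse reaches Caldera along 3 paths.
Via Talus: 81% × 75% = 60.75%.
Via Selkirk: 46% × 25% = 11.5%.
Via Talus → Selkirk: 81% × 34% × 25% = 6.885%.
Total: 60.75% + 11.5% + 6.885% = 79.135%.
Rounded: 79.14%.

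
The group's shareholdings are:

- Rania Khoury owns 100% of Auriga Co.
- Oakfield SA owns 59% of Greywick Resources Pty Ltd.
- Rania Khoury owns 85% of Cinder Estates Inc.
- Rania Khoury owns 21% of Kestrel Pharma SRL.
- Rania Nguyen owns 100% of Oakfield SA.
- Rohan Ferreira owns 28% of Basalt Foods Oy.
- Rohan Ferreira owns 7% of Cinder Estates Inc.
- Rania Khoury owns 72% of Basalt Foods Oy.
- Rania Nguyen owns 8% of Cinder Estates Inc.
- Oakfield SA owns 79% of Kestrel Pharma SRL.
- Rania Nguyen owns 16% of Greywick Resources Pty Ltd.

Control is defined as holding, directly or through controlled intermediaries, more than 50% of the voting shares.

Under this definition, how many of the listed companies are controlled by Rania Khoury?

3

Rania Khoury holds 72% of Basalt, so Rania Khoury controls Basalt.
Rania Khoury holds 85% of Cinder, so Rania Khoury controls Cinder.
Rania Khoury holds 100% of Auriga, so Rania Khoury controls Auriga.
No other company's threshold is met.
Rania Khoury controls 3 companies.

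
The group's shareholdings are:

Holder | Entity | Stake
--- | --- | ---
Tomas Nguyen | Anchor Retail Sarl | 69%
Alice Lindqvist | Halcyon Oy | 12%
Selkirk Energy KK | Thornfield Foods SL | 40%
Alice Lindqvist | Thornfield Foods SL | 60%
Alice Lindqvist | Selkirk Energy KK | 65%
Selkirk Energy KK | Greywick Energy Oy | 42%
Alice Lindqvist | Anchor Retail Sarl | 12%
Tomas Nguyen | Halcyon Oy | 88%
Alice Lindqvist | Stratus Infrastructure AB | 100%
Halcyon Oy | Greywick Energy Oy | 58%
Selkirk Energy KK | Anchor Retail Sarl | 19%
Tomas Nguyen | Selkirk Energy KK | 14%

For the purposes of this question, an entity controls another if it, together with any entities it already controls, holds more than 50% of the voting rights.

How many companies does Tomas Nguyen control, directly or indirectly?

3

Tomas holds 88% of Halcyon, so Tomas controls Halcyon.
Tomas holds 69% of Anchor, so Tomas controls Anchor.
Halcyon holds 58% of Greywick, so Tomas controls Greywick.
No other company's threshold is met.
Tomas controls 3 companies.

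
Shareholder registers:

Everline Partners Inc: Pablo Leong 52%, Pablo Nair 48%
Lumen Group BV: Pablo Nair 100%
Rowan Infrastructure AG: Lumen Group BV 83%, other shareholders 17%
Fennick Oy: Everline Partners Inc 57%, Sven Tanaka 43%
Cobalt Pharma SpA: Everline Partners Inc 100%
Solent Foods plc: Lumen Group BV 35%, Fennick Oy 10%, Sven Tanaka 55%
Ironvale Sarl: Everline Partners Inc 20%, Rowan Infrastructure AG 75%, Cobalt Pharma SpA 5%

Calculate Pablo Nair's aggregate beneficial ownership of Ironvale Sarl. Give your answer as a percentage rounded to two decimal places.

Pablo Nair reaches Ironvale along 3 paths.
Via Everline: 48% × 20% = 9.6%.
Via Lumen → Rowan: 100% × 83% × 75% = 62.25%.
Via Everline → Cobalt: 48% × 100% × 5% = 2.4%.
Total: 9.6% + 62.25% + 2.4% = 74.25%.

74.25%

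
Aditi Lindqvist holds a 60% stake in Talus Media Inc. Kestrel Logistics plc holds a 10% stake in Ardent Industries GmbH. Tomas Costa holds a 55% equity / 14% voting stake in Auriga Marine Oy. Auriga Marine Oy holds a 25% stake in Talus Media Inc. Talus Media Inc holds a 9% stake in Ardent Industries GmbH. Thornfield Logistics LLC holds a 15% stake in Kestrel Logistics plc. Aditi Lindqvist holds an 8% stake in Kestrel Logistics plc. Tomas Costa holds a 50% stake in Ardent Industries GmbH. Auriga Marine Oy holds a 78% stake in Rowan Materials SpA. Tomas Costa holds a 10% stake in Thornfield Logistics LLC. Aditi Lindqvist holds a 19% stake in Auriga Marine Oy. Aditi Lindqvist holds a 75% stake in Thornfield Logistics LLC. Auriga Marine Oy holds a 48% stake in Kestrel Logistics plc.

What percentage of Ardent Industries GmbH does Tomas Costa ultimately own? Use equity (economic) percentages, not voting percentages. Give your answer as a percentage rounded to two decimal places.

54.03%

Tomas reaches Ardent along 4 paths.
Via Auriga → Talus: 55% × 25% × 9% = 1.2375%.
Via Auriga → Kestrel: 55% × 48% × 10% = 2.64%.
Via Thornfield → Kestrel: 10% × 15% × 10% = 0.15%.
Direct stake: 50% = 50%.
Total: 1.2375% + 2.64% + 0.15% + 50% = 54.0275%.
Rounded: 54.03%.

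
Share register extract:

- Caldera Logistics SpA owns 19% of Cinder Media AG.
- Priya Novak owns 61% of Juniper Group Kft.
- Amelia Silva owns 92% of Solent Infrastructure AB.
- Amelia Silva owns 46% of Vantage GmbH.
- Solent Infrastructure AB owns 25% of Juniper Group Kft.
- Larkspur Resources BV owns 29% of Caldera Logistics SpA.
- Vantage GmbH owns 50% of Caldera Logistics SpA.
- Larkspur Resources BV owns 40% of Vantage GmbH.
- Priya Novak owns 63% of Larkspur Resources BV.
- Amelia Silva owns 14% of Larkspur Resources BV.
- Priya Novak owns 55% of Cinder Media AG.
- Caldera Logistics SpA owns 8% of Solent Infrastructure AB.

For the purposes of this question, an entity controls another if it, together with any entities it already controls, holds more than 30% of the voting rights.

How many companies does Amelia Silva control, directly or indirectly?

Amelia holds 46% of Vantage, so Amelia controls Vantage.
Vantage holds 50% of Caldera, so Amelia controls Caldera.
Caldera and Amelia together hold 8% + 92% = 100% of Solent, so Amelia controls Solent.
No other company's threshold is met.
Amelia controls 3 companies.

3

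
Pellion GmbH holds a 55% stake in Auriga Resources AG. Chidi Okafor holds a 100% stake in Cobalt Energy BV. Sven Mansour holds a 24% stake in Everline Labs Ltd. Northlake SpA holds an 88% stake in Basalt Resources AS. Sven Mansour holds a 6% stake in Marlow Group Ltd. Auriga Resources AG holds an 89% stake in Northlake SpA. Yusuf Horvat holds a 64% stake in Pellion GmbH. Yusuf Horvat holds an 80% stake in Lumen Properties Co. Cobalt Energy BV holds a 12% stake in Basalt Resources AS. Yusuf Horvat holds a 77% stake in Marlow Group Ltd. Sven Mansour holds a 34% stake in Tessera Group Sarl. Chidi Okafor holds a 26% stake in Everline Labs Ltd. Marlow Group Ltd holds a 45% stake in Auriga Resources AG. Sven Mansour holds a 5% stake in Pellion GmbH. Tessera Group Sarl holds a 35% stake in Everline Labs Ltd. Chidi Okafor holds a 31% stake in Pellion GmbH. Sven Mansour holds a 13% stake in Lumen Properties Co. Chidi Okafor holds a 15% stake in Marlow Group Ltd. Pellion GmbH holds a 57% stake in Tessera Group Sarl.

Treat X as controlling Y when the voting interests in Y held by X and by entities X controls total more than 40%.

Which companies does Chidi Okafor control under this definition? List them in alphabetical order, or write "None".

Cobalt Energy BV

Chidi holds 100% of Cobalt, so Chidi controls Cobalt.
No other company's threshold is met.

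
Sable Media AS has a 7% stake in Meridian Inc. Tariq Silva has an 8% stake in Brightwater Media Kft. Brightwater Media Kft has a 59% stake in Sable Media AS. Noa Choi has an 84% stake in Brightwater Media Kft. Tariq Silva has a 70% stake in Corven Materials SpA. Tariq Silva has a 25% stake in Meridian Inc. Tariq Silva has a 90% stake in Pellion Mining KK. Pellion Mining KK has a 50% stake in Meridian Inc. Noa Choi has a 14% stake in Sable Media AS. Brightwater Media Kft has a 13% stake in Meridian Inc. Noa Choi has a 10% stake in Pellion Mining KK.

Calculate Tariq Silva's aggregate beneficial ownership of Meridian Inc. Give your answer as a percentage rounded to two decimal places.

Tariq reaches Meridian along 4 paths.
Via Pellion: 90% × 50% = 45%.
Via Brightwater → Sable: 8% × 59% × 7% = 0.3304%.
Direct stake: 25% = 25%.
Via Brightwater: 8% × 13% = 1.04%.
Total: 45% + 0.3304% + 25% + 1.04% = 71.3704%.
Rounded: 71.37%.

71.37%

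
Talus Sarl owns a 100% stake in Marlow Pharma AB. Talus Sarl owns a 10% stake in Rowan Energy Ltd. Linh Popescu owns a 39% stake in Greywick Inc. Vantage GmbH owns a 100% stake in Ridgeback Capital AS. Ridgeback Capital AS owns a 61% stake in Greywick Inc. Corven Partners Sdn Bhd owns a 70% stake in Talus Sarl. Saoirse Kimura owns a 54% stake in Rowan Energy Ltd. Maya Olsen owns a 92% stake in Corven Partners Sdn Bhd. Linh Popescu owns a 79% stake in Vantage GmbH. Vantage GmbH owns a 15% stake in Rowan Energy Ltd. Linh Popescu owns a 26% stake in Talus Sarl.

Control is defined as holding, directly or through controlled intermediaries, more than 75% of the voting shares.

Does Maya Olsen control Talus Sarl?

Maya holds 92% of Corven, so Maya controls Corven.
In Talus, Maya's side holds only 70%, not > 75%.
So Maya does not control Talus.

No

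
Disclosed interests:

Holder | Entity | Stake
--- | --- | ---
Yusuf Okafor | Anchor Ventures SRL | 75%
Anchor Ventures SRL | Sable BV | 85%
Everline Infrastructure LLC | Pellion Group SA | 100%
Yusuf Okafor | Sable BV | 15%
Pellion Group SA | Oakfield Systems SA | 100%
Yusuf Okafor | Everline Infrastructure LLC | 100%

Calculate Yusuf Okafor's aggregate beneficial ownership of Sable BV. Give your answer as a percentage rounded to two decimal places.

78.75%

Yusuf reaches Sable along 2 paths.
Via Anchor: 75% × 85% = 63.75%.
Direct stake: 15% = 15%.
Total: 63.75% + 15% = 78.75%.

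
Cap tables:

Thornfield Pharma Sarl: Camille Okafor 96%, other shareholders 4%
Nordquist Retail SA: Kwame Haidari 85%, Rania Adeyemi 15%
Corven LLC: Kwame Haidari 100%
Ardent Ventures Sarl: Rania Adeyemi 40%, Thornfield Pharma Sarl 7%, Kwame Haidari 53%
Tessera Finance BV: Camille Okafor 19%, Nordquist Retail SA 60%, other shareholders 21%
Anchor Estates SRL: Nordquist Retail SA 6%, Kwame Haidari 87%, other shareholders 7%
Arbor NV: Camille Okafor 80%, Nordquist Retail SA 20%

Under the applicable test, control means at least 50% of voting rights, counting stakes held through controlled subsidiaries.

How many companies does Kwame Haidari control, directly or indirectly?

Kwame holds 85% of Nordquist, so Kwame controls Nordquist.
Kwame holds 100% of Corven, so Kwame controls Corven.
Kwame holds 53% of Ardent, so Kwame controls Ardent.
Nordquist holds 60% of Tessera, so Kwame controls Tessera.
Nordquist and Kwame together hold 6% + 87% = 93% of Anchor, so Kwame controls Anchor.
No other company's threshold is met.
Kwame controls 5 companies.

5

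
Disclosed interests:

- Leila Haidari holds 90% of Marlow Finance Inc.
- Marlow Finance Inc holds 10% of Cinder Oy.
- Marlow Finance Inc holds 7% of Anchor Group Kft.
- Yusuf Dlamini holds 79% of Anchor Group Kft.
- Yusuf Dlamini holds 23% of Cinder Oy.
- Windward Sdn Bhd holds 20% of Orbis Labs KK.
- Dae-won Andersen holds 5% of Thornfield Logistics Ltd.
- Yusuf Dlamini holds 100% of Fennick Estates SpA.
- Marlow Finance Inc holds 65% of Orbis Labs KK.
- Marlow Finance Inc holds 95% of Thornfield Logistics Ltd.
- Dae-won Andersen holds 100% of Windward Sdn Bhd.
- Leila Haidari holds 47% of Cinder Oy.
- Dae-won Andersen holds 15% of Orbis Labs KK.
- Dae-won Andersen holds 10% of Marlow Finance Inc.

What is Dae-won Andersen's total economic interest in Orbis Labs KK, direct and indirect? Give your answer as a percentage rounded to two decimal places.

41.50%

Dae-won reaches Orbis along 3 paths.
Direct stake: 15% = 15%.
Via Marlow: 10% × 65% = 6.5%.
Via Windward: 100% × 20% = 20%.
Total: 15% + 6.5% + 20% = 41.5%.
Rounded: 41.50%.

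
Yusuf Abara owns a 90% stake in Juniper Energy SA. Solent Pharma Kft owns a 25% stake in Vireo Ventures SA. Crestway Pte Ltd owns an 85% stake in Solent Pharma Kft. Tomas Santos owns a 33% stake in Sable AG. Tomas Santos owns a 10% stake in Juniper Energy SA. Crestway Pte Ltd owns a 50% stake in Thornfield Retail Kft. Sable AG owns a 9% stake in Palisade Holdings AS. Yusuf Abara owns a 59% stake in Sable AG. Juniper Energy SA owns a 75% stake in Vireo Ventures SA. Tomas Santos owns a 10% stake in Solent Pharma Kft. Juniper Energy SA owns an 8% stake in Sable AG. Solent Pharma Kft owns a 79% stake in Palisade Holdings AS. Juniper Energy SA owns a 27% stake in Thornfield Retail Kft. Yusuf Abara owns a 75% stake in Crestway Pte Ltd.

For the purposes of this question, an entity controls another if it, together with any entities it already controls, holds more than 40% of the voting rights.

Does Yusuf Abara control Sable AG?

Yusuf holds 90% of Juniper, so Yusuf controls Juniper.
Juniper and Yusuf together hold 8% + 59% = 67% of Sable, so Yusuf controls Sable.

Yes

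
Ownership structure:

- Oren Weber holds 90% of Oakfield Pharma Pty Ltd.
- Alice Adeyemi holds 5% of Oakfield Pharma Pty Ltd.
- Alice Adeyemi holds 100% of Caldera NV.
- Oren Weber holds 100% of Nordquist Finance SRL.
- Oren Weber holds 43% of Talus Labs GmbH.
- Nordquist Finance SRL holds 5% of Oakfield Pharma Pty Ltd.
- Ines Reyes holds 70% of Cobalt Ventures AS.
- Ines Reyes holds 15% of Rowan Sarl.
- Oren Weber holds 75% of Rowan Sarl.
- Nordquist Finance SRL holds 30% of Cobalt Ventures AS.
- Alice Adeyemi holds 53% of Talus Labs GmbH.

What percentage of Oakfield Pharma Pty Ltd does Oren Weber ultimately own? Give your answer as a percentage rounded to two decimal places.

95.00%

Oren reaches Oakfield along 2 paths.
Via Nordquist: 100% × 5% = 5%.
Direct stake: 90% = 90%.
Total: 5% + 90% = 95%.
Rounded: 95.00%.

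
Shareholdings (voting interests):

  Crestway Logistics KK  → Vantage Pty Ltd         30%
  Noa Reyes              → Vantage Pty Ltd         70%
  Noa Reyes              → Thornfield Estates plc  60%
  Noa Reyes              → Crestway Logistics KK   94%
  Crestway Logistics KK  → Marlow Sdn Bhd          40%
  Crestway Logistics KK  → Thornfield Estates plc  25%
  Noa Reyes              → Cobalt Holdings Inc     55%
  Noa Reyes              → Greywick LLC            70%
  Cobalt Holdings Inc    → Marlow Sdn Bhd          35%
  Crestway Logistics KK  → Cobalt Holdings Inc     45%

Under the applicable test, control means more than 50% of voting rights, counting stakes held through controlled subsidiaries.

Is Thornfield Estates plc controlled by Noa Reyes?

Noa holds 94% of Crestway, so Noa controls Crestway.
Crestway and Noa together hold 25% + 60% = 85% of Thornfield, so Noa controls Thornfield.

Yes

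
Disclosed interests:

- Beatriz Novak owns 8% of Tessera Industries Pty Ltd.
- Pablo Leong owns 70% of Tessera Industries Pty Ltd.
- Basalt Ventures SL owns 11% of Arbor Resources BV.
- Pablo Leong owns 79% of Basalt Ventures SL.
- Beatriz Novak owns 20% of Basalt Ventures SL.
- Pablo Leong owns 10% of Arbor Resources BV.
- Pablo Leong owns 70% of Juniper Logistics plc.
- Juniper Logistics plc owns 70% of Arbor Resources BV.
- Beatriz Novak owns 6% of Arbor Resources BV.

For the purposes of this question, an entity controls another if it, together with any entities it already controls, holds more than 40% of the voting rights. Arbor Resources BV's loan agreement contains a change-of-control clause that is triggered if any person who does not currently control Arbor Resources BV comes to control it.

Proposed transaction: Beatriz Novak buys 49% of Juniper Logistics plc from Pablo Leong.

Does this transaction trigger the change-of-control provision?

Yes

The purchase adds only to Beatriz's holdings (Pablo's stake shrinks), so Beatriz is the only person who could newly come to control Arbor.
Beatriz's largest direct stake is 20% in Basalt, which does not meet the threshold, so Beatriz controls no company.
In Arbor, Beatriz's side holds only 6%, not > 40%.
So before the transaction, Beatriz does not control Arbor.
After the purchase, Beatriz holds 49% of Juniper directly, and Pablo's stake falls to 21%.
Beatriz holds 49% of Juniper, so Beatriz controls Juniper.
Juniper and Beatriz together hold 70% + 6% = 76% of Arbor, so Beatriz controls Arbor.
Beatriz did not control Arbor before and does after, so the clause is triggered.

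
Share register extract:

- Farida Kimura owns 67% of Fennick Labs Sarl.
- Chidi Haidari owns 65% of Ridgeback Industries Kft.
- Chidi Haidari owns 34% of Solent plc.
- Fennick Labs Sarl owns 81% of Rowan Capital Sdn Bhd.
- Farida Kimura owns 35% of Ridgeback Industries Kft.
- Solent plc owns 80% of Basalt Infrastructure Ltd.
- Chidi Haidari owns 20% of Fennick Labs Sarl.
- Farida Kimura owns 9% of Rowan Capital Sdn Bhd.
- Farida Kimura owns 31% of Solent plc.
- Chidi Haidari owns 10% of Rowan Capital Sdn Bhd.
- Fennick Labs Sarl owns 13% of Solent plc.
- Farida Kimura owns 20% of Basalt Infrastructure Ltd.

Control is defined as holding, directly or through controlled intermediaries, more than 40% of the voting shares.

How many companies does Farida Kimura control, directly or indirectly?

4

Farida holds 67% of Fennick, so Farida controls Fennick.
Fennick and Farida together hold 81% + 9% = 90% of Rowan, so Farida controls Rowan.
Farida and Fennick together hold 31% + 13% = 44% of Solent, so Farida controls Solent.
Solent and Farida together hold 80% + 20% = 100% of Basalt, so Farida controls Basalt.
No other company's threshold is met.
Farida controls 4 companies.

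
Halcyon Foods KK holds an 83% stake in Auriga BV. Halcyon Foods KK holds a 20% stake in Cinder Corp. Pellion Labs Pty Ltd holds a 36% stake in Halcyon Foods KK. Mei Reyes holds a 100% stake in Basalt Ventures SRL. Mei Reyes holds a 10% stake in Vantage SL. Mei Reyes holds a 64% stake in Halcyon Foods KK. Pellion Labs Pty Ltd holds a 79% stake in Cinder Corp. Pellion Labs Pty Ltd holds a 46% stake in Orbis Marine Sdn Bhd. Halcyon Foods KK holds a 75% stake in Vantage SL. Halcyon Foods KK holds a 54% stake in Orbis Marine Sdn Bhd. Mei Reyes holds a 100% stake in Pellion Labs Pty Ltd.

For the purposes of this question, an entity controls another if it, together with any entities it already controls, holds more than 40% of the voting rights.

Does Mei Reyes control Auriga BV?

Yes

Mei holds 100% of Pellion, so Mei controls Pellion.
Mei and Pellion together hold 64% + 36% = 100% of Halcyon, so Mei controls Halcyon.
Halcyon holds 83% of Auriga, so Mei controls Auriga.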